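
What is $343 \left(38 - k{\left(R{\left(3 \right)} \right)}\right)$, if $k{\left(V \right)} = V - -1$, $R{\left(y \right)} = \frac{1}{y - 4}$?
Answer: $13034$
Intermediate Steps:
$R{\left(y \right)} = \frac{1}{-4 + y}$
$k{\left(V \right)} = 1 + V$ ($k{\left(V \right)} = V + 1 = 1 + V$)
$343 \left(38 - k{\left(R{\left(3 \right)} \right)}\right) = 343 \left(38 - \left(1 + \frac{1}{-4 + 3}\right)\right) = 343 \left(38 - \left(1 + \frac{1}{-1}\right)\right) = 343 \left(38 - \left(1 - 1\right)\right) = 343 \left(38 - 0\right) = 343 \left(38 + 0\right) = 343 \cdot 38 = 13034$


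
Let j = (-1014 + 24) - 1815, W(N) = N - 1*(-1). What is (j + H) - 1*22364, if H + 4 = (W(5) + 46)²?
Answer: -22469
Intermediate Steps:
W(N) = 1 + N (W(N) = N + 1 = 1 + N)
j = -2805 (j = -990 - 1815 = -2805)
H = 2700 (H = -4 + ((1 + 5) + 46)² = -4 + (6 + 46)² = -4 + 52² = -4 + 2704 = 2700)
(j + H) - 1*22364 = (-2805 + 2700) - 1*22364 = -105 - 22364 = -22469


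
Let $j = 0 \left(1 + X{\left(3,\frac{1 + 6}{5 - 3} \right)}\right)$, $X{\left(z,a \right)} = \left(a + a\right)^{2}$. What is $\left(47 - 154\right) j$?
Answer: $0$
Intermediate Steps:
$X{\left(z,a \right)} = 4 a^{2}$ ($X{\left(z,a \right)} = \left(2 a\right)^{2} = 4 a^{2}$)
$j = 0$ ($j = 0 \left(1 + 4 \left(\frac{1 + 6}{5 - 3}\right)^{2}\right) = 0 \left(1 + 4 \left(\frac{7}{2}\right)^{2}\right) = 0 \left(1 + 4 \cdot \frac{49}{4}\right) = 0 \left(1 + 49\right) = 0 \cdot 50 = 0$)
$\left(47 - 154\right) j = \left(47 - 154\right) 0 = \left(-107\right) 0 = 0$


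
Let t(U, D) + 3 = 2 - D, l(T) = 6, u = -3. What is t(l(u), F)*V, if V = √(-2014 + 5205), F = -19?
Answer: 18*√3191 ≈ 1016.8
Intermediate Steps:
V = √3191 ≈ 56.489
t(U, D) = -1 - D (t(U, D) = -3 + (2 - D) = -1 - D)
t(l(u), F)*V = (-1 - 1*(-19))*√3191 = (-1 + 19)*√3191 = 18*√3191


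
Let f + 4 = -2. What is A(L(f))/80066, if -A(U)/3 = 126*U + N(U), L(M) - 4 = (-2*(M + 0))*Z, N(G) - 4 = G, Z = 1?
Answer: -3054/40033 ≈ -0.076287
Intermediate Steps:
f = -6 (f = -4 - 2 = -6)
N(G) = 4 + G
L(M) = 4 - 2*M (L(M) = 4 - 2*(M + 0)*1 = 4 - 2*M*1 = 4 - 2*M)
A(U) = -12 - 381*U (A(U) = -3*(126*U + (4 + U)) = -3*(4 + 127*U) = -12 - 381*U)
A(L(f))/80066 = (-12 - 381*(4 - 2*(-6)))/80066 = (-12 - 381*(4 + 12))*(1/80066) = (-12 - 381*16)*(1/80066) = (-12 - 6096)*(1/80066) = -6108*1/80066 = -3054/40033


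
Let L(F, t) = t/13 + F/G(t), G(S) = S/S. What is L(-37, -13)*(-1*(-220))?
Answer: -8360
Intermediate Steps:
G(S) = 1
L(F, t) = F + t/13 (L(F, t) = t/13 + F/1 = t*(1/13) + F*1 = t/13 + F = F + t/13)
L(-37, -13)*(-1*(-220)) = (-37 + (1/13)*(-13))*(-1*(-220)) = (-37 - 1)*220 = -38*220 = -8360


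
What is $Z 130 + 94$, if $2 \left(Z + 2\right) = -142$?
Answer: $-9396$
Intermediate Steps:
$Z = -73$ ($Z = -2 + \frac{1}{2} \left(-142\right) = -2 - 71 = -73$)
$Z 130 + 94 = \left(-73\right) 130 + 94 = -9490 + 94 = -9396$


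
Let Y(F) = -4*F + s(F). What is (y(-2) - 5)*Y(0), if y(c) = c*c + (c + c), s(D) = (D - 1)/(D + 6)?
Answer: 5/6 ≈ 0.83333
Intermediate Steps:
s(D) = (-1 + D)/(6 + D)
Y(F) = -4*F + (-1 + F)/(6 + F)
y(c) = c**2 + 2*c
(y(-2) - 5)*Y(0) = (-2*(2 - 2) - 5)*((-1 + 0 - 4*0*(6 + 0))/(6 + 0)) = (-2*0 - 5)*((-1 + 0 - 4*0*6)/6) = (0 - 5)*((-1 + 0 + 0)/6) = -5*(-1)/6 = -5*(-1/6) = 5/6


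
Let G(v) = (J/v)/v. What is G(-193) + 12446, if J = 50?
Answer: 463601104/37249 ≈ 12446.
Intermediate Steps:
G(v) = 50/v² (G(v) = (50/v)/v = 50/v²)
G(-193) + 12446 = 50/(-193)² + 12446 = 50*(1/37249) + 12446 = 50/37249 + 12446 = 463601104/37249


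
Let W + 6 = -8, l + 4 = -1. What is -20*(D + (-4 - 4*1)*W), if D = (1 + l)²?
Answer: -2560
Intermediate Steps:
l = -5 (l = -4 - 1 = -5)
W = -14 (W = -6 - 8 = -14)
D = 16 (D = (1 - 5)² = (-4)² = 16)
-20*(D + (-4 - 4*1)*W) = -20*(16 + (-4 - 4*1)*(-14)) = -20*(16 + (-4 - 4)*(-14)) = -20*(16 - 8*(-14)) = -20*(16 + 112) = -20*128 = -2560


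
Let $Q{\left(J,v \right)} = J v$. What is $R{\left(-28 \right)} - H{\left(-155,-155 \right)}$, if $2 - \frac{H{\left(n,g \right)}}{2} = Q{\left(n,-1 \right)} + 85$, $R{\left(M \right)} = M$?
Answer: $448$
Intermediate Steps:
$H{\left(n,g \right)} = -166 + 2 n$ ($H{\left(n,g \right)} = 4 - 2 \left(n \left(-1\right) + 85\right) = 4 - 2 \left(- n + 85\right) = 4 - 2 \left(85 - n\right) = 4 + \left(-170 + 2 n\right) = -166 + 2 n$)
$R{\left(-28 \right)} - H{\left(-155,-155 \right)} = -28 - \left(-166 + 2 \left(-155\right)\right) = -28 - \left(-166 - 310\right) = -28 - -476 = -28 + 476 = 448$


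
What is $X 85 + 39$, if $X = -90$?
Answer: $-7611$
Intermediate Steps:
$X 85 + 39 = \left(-90\right) 85 + 39 = -7650 + 39 = -7611$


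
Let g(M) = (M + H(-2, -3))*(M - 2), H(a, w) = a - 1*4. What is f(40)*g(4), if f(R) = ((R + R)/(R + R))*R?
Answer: -160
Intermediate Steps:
H(a, w) = -4 + a (H(a, w) = a - 4 = -4 + a)
f(R) = R (f(R) = ((2*R)/((2*R)))*R = ((2*R)*(1/(2*R)))*R = 1*R = R)
g(M) = (-6 + M)*(-2 + M) (g(M) = (M + (-4 - 2))*(M - 2) = (M - 6)*(-2 + M) = (-6 + M)*(-2 + M))
f(40)*g(4) = 40*(12 + 4² - 8*4) = 40*(12 + 16 - 32) = 40*(-4) = -160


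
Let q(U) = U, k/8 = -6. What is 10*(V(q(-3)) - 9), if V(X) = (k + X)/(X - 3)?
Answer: -5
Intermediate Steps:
k = -48 (k = 8*(-6) = -48)
V(X) = (-48 + X)/(-3 + X) (V(X) = (-48 + X)/(X - 3) = (-48 + X)/(-3 + X))
10*(V(q(-3)) - 9) = 10*((-48 - 3)/(-3 - 3) - 9) = 10*(-51/(-6) - 9) = 10*(-⅙*(-51) - 9) = 10*(17/2 - 9) = 10*(-½) = -5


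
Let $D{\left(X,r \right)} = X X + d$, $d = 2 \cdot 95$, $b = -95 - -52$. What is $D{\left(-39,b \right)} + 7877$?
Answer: $9588$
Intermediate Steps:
$b = -43$ ($b = -95 + 52 = -43$)
$d = 190$
$D{\left(X,r \right)} = 190 + X^{2}$ ($D{\left(X,r \right)} = X X + 190 = X^{2} + 190 = 190 + X^{2}$)
$D{\left(-39,b \right)} + 7877 = \left(190 + \left(-39\right)^{2}\right) + 7877 = \left(190 + 1521\right) + 7877 = 1711 + 7877 = 9588$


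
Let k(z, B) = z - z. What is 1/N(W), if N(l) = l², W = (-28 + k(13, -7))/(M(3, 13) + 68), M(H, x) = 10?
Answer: 1521/196 ≈ 7.7602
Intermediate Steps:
k(z, B) = 0
W = -14/39 (W = (-28 + 0)/(10 + 68) = -28/78 = -28*1/78 = -14/39 ≈ -0.35897)
1/N(W) = 1/((-14/39)²) = 1/(196/1521) = 1521/196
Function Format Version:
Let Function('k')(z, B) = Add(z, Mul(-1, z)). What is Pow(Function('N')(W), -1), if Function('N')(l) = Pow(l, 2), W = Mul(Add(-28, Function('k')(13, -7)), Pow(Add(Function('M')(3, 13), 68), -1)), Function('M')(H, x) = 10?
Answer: Rational(1521, 196) ≈ 7.7602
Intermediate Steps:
Function('k')(z, B) = 0
W = Rational(-14, 39) (W = Mul(Add(-28, 0), Pow(Add(10, 68), -1)) = Mul(-28, Pow(78, -1)) = Mul(-28, Rational(1, 78)) = Rational(-14, 39) ≈ -0.35897)
Pow(Function('N')(W), -1) = Pow(Pow(Rational(-14, 39), 2), -1) = Pow(Rational(196, 1521), -1) = Rational(1521, 196)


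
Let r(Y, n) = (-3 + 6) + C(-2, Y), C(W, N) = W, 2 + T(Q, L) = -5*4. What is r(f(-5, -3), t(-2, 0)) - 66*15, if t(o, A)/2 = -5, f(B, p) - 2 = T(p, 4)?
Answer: -989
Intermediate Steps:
T(Q, L) = -22 (T(Q, L) = -2 - 5*4 = -2 - 20 = -22)
f(B, p) = -20 (f(B, p) = 2 - 22 = -20)
t(o, A) = -10 (t(o, A) = 2*(-5) = -10)
r(Y, n) = 1 (r(Y, n) = (-3 + 6) - 2 = 3 - 2 = 1)
r(f(-5, -3), t(-2, 0)) - 66*15 = 1 - 66*15 = 1 - 990 = -989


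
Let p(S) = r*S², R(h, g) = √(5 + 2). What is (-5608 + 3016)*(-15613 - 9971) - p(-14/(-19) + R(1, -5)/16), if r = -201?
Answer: 6128460080151/92416 + 1407*√7/76 ≈ 6.6314e+7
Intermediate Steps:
R(h, g) = √7
p(S) = -201*S²
(-5608 + 3016)*(-15613 - 9971) - p(-14/(-19) + R(1, -5)/16) = (-5608 + 3016)*(-15613 - 9971) - (-201)*(-14/(-19) + √7/16)² = -2592*(-25584) - (-201)*(-14*(-1/19) + √7*(1/16))² = 66313728 - (-201)*(14/19 + √7/16)² = 66313728 + 201*(14/19 + √7/16)²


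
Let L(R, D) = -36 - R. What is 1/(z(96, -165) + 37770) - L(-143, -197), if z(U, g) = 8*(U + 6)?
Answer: -4128701/38586 ≈ -107.00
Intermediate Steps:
z(U, g) = 48 + 8*U (z(U, g) = 8*(6 + U) = 48 + 8*U)
1/(z(96, -165) + 37770) - L(-143, -197) = 1/((48 + 8*96) + 37770) - (-36 - 1*(-143)) = 1/((48 + 768) + 37770) - (-36 + 143) = 1/(816 + 37770) - 1*107 = 1/38586 - 107 = -4128701/38586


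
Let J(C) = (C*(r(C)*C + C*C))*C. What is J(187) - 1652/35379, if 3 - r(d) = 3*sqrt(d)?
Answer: 43956587956378/35379 - 19617609*sqrt(187) ≈ 9.7418e+8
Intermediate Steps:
r(d) = 3 - 3*sqrt(d)
J(C) = C**2*(C**2 + C*(3 - 3*sqrt(C))) (J(C) = (C*((3 - 3*sqrt(C))*C + C*C))*C = (C*(C*(3 - 3*sqrt(C)) + C**2))*C = (C*(C**2 + C*(3 - 3*sqrt(C))))*C = C**2*(C**2 + C*(3 - 3*sqrt(C))))
J(187) - 1652/35379 = 187**3*(3 + 187 - 3*sqrt(187)) - 1652/35379 = 6539203*(190 - 3*sqrt(187)) - 1652/35379 = (1242448570 - 19617609*sqrt(187)) - 1*1652/35379 = (1242448570 - 19617609*sqrt(187)) - 1652/35379 = 43956587956378/35379 - 19617609*sqrt(187)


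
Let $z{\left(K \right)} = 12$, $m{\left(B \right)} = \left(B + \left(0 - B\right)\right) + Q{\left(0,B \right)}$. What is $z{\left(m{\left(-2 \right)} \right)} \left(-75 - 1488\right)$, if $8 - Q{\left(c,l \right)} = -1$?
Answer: $-18756$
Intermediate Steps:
$Q{\left(c,l \right)} = 9$ ($Q{\left(c,l \right)} = 8 - -1 = 8 + 1 = 9$)
$m{\left(B \right)} = 9$ ($m{\left(B \right)} = \left(B + \left(0 - B\right)\right) + 9 = \left(B - B\right) + 9 = 0 + 9 = 9$)
$z{\left(m{\left(-2 \right)} \right)} \left(-75 - 1488\right) = 12 \left(-75 - 1488\right) = 12 \left(-1563\right) = -18756$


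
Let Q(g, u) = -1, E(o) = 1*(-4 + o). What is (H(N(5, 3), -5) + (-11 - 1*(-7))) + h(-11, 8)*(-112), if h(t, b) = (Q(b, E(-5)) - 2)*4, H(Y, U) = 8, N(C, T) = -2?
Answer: 1348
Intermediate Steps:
E(o) = -4 + o
h(t, b) = -12 (h(t, b) = (-1 - 2)*4 = -3*4 = -12)
(H(N(5, 3), -5) + (-11 - 1*(-7))) + h(-11, 8)*(-112) = (8 + (-11 - 1*(-7))) - 12*(-112) = (8 + (-11 + 7)) + 1344 = (8 - 4) + 1344 = 4 + 1344 = 1348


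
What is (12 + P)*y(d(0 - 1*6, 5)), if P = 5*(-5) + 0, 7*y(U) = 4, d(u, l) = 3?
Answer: -52/7 ≈ -7.4286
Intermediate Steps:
y(U) = 4/7 (y(U) = (1/7)*4 = 4/7)
P = -25 (P = -25 + 0 = -25)
(12 + P)*y(d(0 - 1*6, 5)) = (12 - 25)*(4/7) = -13*4/7 = -52/7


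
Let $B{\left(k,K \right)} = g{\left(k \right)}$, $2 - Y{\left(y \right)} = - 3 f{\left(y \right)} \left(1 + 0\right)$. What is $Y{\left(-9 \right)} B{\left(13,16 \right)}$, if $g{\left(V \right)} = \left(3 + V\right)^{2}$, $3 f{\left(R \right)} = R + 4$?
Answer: $-768$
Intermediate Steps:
$f{\left(R \right)} = \frac{4}{3} + \frac{R}{3}$ ($f{\left(R \right)} = \frac{R + 4}{3} = \frac{4 + R}{3} = \frac{4}{3} + \frac{R}{3}$)
$Y{\left(y \right)} = 6 + y$ ($Y{\left(y \right)} = 2 - - 3 \left(\frac{4}{3} + \frac{y}{3}\right) \left(1 + 0\right) = 2 - \left(-4 - y\right) 1 = 2 - \left(-4 - y\right) = 2 + \left(4 + y\right) = 6 + y$)
$B{\left(k,K \right)} = \left(3 + k\right)^{2}$
$Y{\left(-9 \right)} B{\left(13,16 \right)} = \left(6 - 9\right) \left(3 + 13\right)^{2} = - 3 \cdot 16^{2} = \left(-3\right) 256 = -768$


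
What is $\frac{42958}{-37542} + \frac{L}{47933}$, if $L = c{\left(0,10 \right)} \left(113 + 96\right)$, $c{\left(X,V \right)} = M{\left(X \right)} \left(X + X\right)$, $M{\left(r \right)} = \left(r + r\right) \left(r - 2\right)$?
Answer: $- \frac{21479}{18771} \approx -1.1443$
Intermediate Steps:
$M{\left(r \right)} = 2 r \left(-2 + r\right)$
$c{\left(X,V \right)} = 4 X^{2} \left(-2 + X\right)$ ($c{\left(X,V \right)} = 2 X \left(-2 + X\right) \left(X + X\right) = 2 X \left(-2 + X\right) 2 X = 4 X^{2} \left(-2 + X\right)$)
$L = 0$ ($L = 4 \cdot 0^{2} \left(-2 + 0\right) \left(113 + 96\right) = 4 \cdot 0 \left(-2\right) 209 = 0 \cdot 209 = 0$)
$\frac{42958}{-37542} + \frac{L}{47933} = \frac{42958}{-37542} + \frac{0}{47933} = 42958 \left(- \frac{1}{37542}\right) + 0 \cdot \frac{1}{47933} = - \frac{21479}{18771} + 0 = - \frac{21479}{18771}$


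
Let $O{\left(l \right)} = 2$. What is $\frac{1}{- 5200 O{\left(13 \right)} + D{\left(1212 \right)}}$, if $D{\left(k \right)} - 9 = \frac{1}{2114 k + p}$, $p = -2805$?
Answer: $- \frac{2559363}{26594340932} \approx -9.6237 \cdot 10^{-5}$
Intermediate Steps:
$D{\left(k \right)} = 9 + \frac{1}{-2805 + 2114 k}$ ($D{\left(k \right)} = 9 + \frac{1}{2114 k - 2805} = 9 + \frac{1}{-2805 + 2114 k}$)
$\frac{1}{- 5200 O{\left(13 \right)} + D{\left(1212 \right)}} = \frac{1}{\left(-5200\right) 2 + \frac{2 \left(-12622 + 9513 \cdot 1212\right)}{-2805 + 2114 \cdot 1212}} = \frac{1}{-10400 + \frac{2 \left(-12622 + 11529756\right)}{-2805 + 2562168}} = \frac{1}{-10400 + 2 \cdot \frac{1}{2559363} \cdot 11517134} = \frac{1}{-10400 + \frac{23034268}{2559363}} = \frac{1}{- \frac{26594340932}{2559363}} = - \frac{2559363}{26594340932}$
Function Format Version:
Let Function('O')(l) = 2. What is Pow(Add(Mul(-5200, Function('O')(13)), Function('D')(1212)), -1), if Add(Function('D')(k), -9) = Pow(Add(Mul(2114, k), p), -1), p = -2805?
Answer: Rational(-2559363, 26594340932) ≈ -9.6237e-5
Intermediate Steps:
Function('D')(k) = Add(9, Pow(Add(-2805, Mul(2114, k)), -1)) (Function('D')(k) = Add(9, Pow(Add(Mul(2114, k), -2805), -1)) = Add(9, Pow(Add(-2805, Mul(2114, k)), -1)))
Pow(Add(Mul(-5200, Function('O')(13)), Function('D')(1212)), -1) = Pow(Add(Mul(-5200, 2), Mul(2, Pow(Add(-2805, Mul(2114, 1212)), -1), Add(-12622, Mul(9513, 1212)))), -1) = Pow(Add(-10400, Mul(2, Pow(Add(-2805, 2562168), -1), Add(-12622, 11529756))), -1) = Pow(Add(-10400, Mul(2, Pow(2559363, -1), 11517134)), -1) = Pow(Add(-10400, Mul(2, Rational(1, 2559363), 11517134)), -1) = Pow(Add(-10400, Rational(23034268, 2559363)), -1) = Pow(Rational(-26594340932, 2559363), -1) = Rational(-2559363, 26594340932)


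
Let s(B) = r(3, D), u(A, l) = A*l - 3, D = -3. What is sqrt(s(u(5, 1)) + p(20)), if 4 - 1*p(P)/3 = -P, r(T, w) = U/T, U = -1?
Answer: sqrt(645)/3 ≈ 8.4656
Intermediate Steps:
u(A, l) = -3 + A*l
r(T, w) = -1/T
s(B) = -1/3
p(P) = 12 + 3*P (p(P) = 12 - (-3)*P = 12 + 3*P)
sqrt(s(u(5, 1)) + p(20)) = sqrt(-1/3 + (12 + 3*20)) = sqrt(-1/3 + (12 + 60)) = sqrt(-1/3 + 72) = sqrt(215/3) = sqrt(645)/3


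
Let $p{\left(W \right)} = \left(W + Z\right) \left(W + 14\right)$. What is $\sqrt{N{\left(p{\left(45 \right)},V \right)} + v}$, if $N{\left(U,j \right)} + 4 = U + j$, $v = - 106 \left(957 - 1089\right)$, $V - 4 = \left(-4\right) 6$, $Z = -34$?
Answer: $\sqrt{14617} \approx 120.9$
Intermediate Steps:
$p{\left(W \right)} = \left(-34 + W\right) \left(14 + W\right)$ ($p{\left(W \right)} = \left(W - 34\right) \left(W + 14\right) = \left(-34 + W\right) \left(14 + W\right)$)
$V = -20$ ($V = 4 - 24 = -20$)
$v = 13992$ ($v = \left(-106\right) \left(-132\right) = 13992$)
$N{\left(U,j \right)} = -4 + U + j$ ($N{\left(U,j \right)} = -4 + \left(U + j\right) = -4 + U + j$)
$\sqrt{N{\left(p{\left(45 \right)},V \right)} + v} = \sqrt{\left(-4 - \left(1376 - 2025\right) - 20\right) + 13992} = \sqrt{\left(-4 - -649 - 20\right) + 13992} = \sqrt{\left(-4 + 649 - 20\right) + 13992} = \sqrt{625 + 13992} = \sqrt{14617}$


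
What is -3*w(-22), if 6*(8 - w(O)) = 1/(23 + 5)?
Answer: -1343/56 ≈ -23.982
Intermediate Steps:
w(O) = 1343/168 (w(O) = 8 - 1/(6*(23 + 5)) = 8 - ⅙/28 = 8 - ⅙*1/28 = 8 - 1/168 = 1343/168)
-3*w(-22) = -3*1343/168 = -1343/56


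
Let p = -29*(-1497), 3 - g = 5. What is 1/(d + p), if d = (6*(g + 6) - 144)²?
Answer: 1/57813 ≈ 1.7297e-5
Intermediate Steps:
g = -2 (g = 3 - 1*5 = 3 - 5 = -2)
p = 43413
d = 14400 (d = (6*(-2 + 6) - 144)² = (6*4 - 144)² = (24 - 144)² = (-120)² = 14400)
1/(d + p) = 1/(14400 + 43413) = 1/57813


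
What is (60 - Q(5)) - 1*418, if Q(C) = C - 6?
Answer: -357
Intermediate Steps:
Q(C) = -6 + C
(60 - Q(5)) - 1*418 = (60 - (-6 + 5)) - 1*418 = (60 - 1*(-1)) - 418 = (60 + 1) - 418 = 61 - 418 = -357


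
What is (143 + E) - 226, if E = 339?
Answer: 256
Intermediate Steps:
(143 + E) - 226 = (143 + 339) - 226 = 482 - 226 = 256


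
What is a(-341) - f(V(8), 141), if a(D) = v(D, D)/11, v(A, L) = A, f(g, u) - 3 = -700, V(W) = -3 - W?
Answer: 666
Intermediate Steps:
f(g, u) = -697 (f(g, u) = 3 - 700 = -697)
a(D) = D/11
a(-341) - f(V(8), 141) = (1/11)*(-341) - 1*(-697) = -31 + 697 = 666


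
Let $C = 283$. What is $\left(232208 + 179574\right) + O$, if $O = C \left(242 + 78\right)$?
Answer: $502342$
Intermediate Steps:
$O = 90560$ ($O = 283 \left(242 + 78\right) = 283 \cdot 320 = 90560$)
$\left(232208 + 179574\right) + O = \left(232208 + 179574\right) + 90560 = 411782 + 90560 = 502342$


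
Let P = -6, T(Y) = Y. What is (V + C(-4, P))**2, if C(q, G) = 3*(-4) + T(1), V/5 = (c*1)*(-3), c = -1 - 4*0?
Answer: 16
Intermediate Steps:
c = -1 (c = -1 + 0 = -1)
V = 15 (V = 5*(-1*1*(-3)) = 5*(-1*(-3)) = 5*3 = 15)
C(q, G) = -11 (C(q, G) = 3*(-4) + 1 = -12 + 1 = -11)
(V + C(-4, P))**2 = (15 - 11)**2 = 4**2 = 16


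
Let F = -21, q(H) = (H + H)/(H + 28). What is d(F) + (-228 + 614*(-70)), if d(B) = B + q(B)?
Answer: -43235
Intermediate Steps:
q(H) = 2*H/(28 + H) (q(H) = (2*H)/(28 + H) = 2*H/(28 + H))
d(B) = B + 2*B/(28 + B)
d(F) + (-228 + 614*(-70)) = -21*(30 - 21)/(28 - 21) + (-228 + 614*(-70)) = -21*9/7 + (-228 - 42980) = -21*⅐*9 - 43208 = -27 - 43208 = -43235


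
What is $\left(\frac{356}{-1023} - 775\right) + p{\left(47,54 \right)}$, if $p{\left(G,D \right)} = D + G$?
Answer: $- \frac{689858}{1023} \approx -674.35$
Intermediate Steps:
$\left(\frac{356}{-1023} - 775\right) + p{\left(47,54 \right)} = \left(\frac{356}{-1023} - 775\right) + \left(54 + 47\right) = \left(356 \left(- \frac{1}{1023}\right) - 775\right) + 101 = \left(- \frac{356}{1023} - 775\right) + 101 = - \frac{793181}{1023} + 101 = - \frac{689858}{1023}$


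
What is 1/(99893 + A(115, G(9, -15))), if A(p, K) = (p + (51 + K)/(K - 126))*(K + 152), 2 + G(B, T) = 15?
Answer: 113/13421524 ≈ 8.4193e-6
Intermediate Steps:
G(B, T) = 13 (G(B, T) = -2 + 15 = 13)
A(p, K) = (152 + K)*(p + (51 + K)/(-126 + K)) (A(p, K) = (p + (51 + K)/(-126 + K))*(152 + K) = (152 + K)*(p + (51 + K)/(-126 + K)))
1/(99893 + A(115, G(9, -15))) = 1/(99893 + (7752 + 13² - 19152*115 + 203*13 + 115*13² + 26*13*115)/(-126 + 13)) = 1/(99893 + (7752 + 169 - 2202480 + 2639 + 115*169 + 38870)/(-113)) = 1/(99893 - (7752 + 169 - 2202480 + 2639 + 19435 + 38870)/113) = 1/(99893 - 1/113*(-2133615)) = 1/(99893 + 2133615/113) = 1/(13421524/113) = 113/13421524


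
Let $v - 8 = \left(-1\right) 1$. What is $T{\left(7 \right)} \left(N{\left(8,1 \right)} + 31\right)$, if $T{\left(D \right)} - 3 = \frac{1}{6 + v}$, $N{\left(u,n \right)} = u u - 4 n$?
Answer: $280$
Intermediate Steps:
$v = 7$ ($v = 8 - 1 = 7$)
$N{\left(u,n \right)} = u^{2} - 4 n$
$T{\left(D \right)} = \frac{40}{13}$ ($T{\left(D \right)} = 3 + \frac{1}{6 + 7} = 3 + \frac{1}{13} = \frac{40}{13}$)
$T{\left(7 \right)} \left(N{\left(8,1 \right)} + 31\right) = \frac{40 \left(\left(8^{2} - 4\right) + 31\right)}{13} = \frac{40 \left(\left(64 - 4\right) + 31\right)}{13} = \frac{40 \left(60 + 31\right)}{13} = \frac{40}{13} \cdot 91 = 280$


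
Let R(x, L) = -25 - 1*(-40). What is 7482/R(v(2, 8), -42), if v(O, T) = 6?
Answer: 2494/5 ≈ 498.80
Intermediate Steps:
R(x, L) = 15 (R(x, L) = -25 + 40 = 15)
7482/R(v(2, 8), -42) = 7482/15 = 7482*(1/15) = 2494/5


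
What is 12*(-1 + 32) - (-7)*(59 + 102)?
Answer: 1499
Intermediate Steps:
12*(-1 + 32) - (-7)*(59 + 102) = 12*31 - (-7)*161 = 372 - 1*(-1127) = 372 + 1127 = 1499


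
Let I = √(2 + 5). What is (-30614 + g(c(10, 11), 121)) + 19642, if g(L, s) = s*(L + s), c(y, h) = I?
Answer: 3669 + 121*√7 ≈ 3989.1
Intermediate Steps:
I = √7 ≈ 2.6458
c(y, h) = √7
(-30614 + g(c(10, 11), 121)) + 19642 = (-30614 + 121*(√7 + 121)) + 19642 = (-30614 + 121*(121 + √7)) + 19642 = (-30614 + (14641 + 121*√7)) + 19642 = (-15973 + 121*√7) + 19642 = 3669 + 121*√7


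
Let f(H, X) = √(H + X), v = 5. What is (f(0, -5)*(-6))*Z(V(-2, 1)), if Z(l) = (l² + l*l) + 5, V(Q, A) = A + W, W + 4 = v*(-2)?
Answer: -2058*I*√5 ≈ -4601.8*I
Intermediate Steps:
W = -14 (W = -4 + 5*(-2) = -4 - 10 = -14)
V(Q, A) = -14 + A (V(Q, A) = A - 14 = -14 + A)
Z(l) = 5 + 2*l² (Z(l) = (l² + l²) + 5 = 2*l² + 5 = 5 + 2*l²)
(f(0, -5)*(-6))*Z(V(-2, 1)) = (√(0 - 5)*(-6))*(5 + 2*(-14 + 1)²) = (√(-5)*(-6))*(5 + 2*(-13)²) = ((I*√5)*(-6))*(5 + 2*169) = (-6*I*√5)*(5 + 338) = -6*I*√5*343 = -2058*I*√5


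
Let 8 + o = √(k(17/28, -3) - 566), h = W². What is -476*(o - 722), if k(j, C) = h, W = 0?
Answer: 347480 - 476*I*√566 ≈ 3.4748e+5 - 11324.0*I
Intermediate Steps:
h = 0 (h = 0² = 0)
k(j, C) = 0
o = -8 + I*√566 (o = -8 + √(0 - 566) = -8 + √(-566) = -8 + I*√566 ≈ -8.0 + 23.791*I)
-476*(o - 722) = -476*((-8 + I*√566) - 722) = -476*(-730 + I*√566) = 347480 - 476*I*√566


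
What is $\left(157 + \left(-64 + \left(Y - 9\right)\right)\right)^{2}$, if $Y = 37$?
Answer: $14641$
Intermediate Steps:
$\left(157 + \left(-64 + \left(Y - 9\right)\right)\right)^{2} = \left(157 + \left(-64 + \left(37 - 9\right)\right)\right)^{2} = \left(157 + \left(-64 + 28\right)\right)^{2} = \left(157 - 36\right)^{2} = 121^{2} = 14641$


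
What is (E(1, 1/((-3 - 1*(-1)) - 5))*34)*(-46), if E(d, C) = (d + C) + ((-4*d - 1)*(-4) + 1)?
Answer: -239292/7 ≈ -34185.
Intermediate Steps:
E(d, C) = 5 + C + 17*d (E(d, C) = (C + d) + ((-1 - 4*d)*(-4) + 1) = (C + d) + ((4 + 16*d) + 1) = (C + d) + (5 + 16*d) = 5 + C + 17*d)
(E(1, 1/((-3 - 1*(-1)) - 5))*34)*(-46) = ((5 + 1/((-3 - 1*(-1)) - 5) + 17*1)*34)*(-46) = ((5 + 1/((-3 + 1) - 5) + 17)*34)*(-46) = ((5 + 1/(-2 - 5) + 17)*34)*(-46) = ((5 + 1/(-7) + 17)*34)*(-46) = ((5 - 1/7 + 17)*34)*(-46) = ((153/7)*34)*(-46) = (5202/7)*(-46) = -239292/7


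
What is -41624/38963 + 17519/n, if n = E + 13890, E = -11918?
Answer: 600510269/76835036 ≈ 7.8156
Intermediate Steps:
n = 1972 (n = -11918 + 13890 = 1972)
-41624/38963 + 17519/n = -41624/38963 + 17519/1972 = 600510269/76835036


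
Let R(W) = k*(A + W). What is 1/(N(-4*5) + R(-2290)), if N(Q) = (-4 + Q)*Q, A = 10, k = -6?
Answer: 1/14160 ≈ 7.0621e-5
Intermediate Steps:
R(W) = -60 - 6*W (R(W) = -6*(10 + W) = -60 - 6*W)
N(Q) = Q*(-4 + Q)
1/(N(-4*5) + R(-2290)) = 1/((-4*5)*(-4 - 4*5) + (-60 - 6*(-2290))) = 1/(-20*(-4 - 20) + (-60 + 13740)) = 1/(-20*(-24) + 13680) = 1/(480 + 13680) = 1/14160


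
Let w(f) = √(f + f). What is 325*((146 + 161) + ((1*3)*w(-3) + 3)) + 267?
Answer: 101017 + 975*I*√6 ≈ 1.0102e+5 + 2388.3*I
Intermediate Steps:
w(f) = √2*√f (w(f) = √(2*f) = √2*√f)
325*((146 + 161) + ((1*3)*w(-3) + 3)) + 267 = 325*((146 + 161) + ((1*3)*(√2*√(-3)) + 3)) + 267 = 325*(307 + (3*(√2*(I*√3)) + 3)) + 267 = 325*(307 + (3*(I*√6) + 3)) + 267 = 325*(307 + (3*I*√6 + 3)) + 267 = 325*(307 + (3 + 3*I*√6)) + 267 = 325*(310 + 3*I*√6) + 267 = (100750 + 975*I*√6) + 267 = 101017 + 975*I*√6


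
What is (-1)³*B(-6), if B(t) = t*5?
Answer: 30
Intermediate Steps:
B(t) = 5*t
(-1)³*B(-6) = (-1)³*(5*(-6)) = -1*(-30) = 30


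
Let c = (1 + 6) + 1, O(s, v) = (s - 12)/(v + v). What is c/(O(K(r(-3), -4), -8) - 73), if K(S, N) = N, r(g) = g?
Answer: -⅑ ≈ -0.11111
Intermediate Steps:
O(s, v) = (-12 + s)/(2*v) (O(s, v) = (-12 + s)/((2*v)) = (-12 + s)*(1/(2*v)) = (-12 + s)/(2*v))
c = 8 (c = 7 + 1 = 8)
c/(O(K(r(-3), -4), -8) - 73) = 8/((½)*(-12 - 4)/(-8) - 73) = 8/((½)*(-⅛)*(-16) - 73) = 8/(1 - 73) = 8/(-72) = -1/72*8 = -⅑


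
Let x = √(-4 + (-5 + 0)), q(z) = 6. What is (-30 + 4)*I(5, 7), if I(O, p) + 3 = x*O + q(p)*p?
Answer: -1014 - 390*I ≈ -1014.0 - 390.0*I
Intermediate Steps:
x = 3*I (x = √(-4 - 5) = √(-9) = 3*I ≈ 3.0*I)
I(O, p) = -3 + 6*p + 3*I*O (I(O, p) = -3 + ((3*I)*O + 6*p) = -3 + (3*I*O + 6*p) = -3 + (6*p + 3*I*O) = -3 + 6*p + 3*I*O)
(-30 + 4)*I(5, 7) = (-30 + 4)*(-3 + 6*7 + 3*I*5) = -26*(-3 + 42 + 15*I) = -26*(39 + 15*I) = -1014 - 390*I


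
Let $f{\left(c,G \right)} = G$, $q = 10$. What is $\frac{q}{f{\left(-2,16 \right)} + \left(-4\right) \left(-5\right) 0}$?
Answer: $\frac{5}{8} \approx 0.625$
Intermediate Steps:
$\frac{q}{f{\left(-2,16 \right)} + \left(-4\right) \left(-5\right) 0} = \frac{1}{16 + \left(-4\right) \left(-5\right) 0} \cdot 10 = \frac{1}{16 + 20 \cdot 0} \cdot 10 = \frac{1}{16 + 0} \cdot 10 = \frac{1}{16} \cdot 10 = \frac{5}{8}$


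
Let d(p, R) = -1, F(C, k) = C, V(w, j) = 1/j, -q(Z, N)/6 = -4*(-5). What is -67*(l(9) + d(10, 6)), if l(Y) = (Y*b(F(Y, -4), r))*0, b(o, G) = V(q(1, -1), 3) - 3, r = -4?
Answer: 67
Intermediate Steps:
q(Z, N) = -120 (q(Z, N) = -(-24)*(-5) = -6*20 = -120)
b(o, G) = -8/3 (b(o, G) = 1/3 - 3 = ⅓ - 3 = -8/3)
l(Y) = 0 (l(Y) = (Y*(-8/3))*0 = -8*Y/3*0 = 0)
-67*(l(9) + d(10, 6)) = -67*(0 - 1) = -67*(-1) = 67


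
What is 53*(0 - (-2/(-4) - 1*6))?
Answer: 583/2 ≈ 291.50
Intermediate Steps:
53*(0 - (-2/(-4) - 1*6)) = 53*(0 - (-2*(-1/4) - 6)) = 53*(0 - (1/2 - 6)) = 53*(0 - 1*(-11/2)) = 53*(0 + 11/2) = 53*(11/2) = 583/2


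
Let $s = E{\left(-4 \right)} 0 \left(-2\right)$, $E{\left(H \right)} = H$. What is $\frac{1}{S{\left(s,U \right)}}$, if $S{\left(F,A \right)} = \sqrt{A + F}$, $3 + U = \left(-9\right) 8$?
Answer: $- \frac{i \sqrt{3}}{15} \approx - 0.11547 i$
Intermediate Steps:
$U = -75$ ($U = -3 - 72 = -75$)
$s = 0$ ($s = \left(-4\right) 0 \left(-2\right) = 0 \left(-2\right) = 0$)
$\frac{1}{S{\left(s,U \right)}} = \frac{1}{\sqrt{-75 + 0}} = \frac{1}{\sqrt{-75}} = \frac{1}{5 i \sqrt{3}} = - \frac{i \sqrt{3}}{15}$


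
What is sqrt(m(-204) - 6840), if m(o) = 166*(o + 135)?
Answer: I*sqrt(18294) ≈ 135.26*I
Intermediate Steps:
m(o) = 22410 + 166*o (m(o) = 166*(135 + o) = 22410 + 166*o)
sqrt(m(-204) - 6840) = sqrt((22410 + 166*(-204)) - 6840) = sqrt((22410 - 33864) - 6840) = sqrt(-11454 - 6840) = sqrt(-18294) = I*sqrt(18294)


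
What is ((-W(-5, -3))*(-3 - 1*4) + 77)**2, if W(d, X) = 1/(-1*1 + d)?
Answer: 207025/36 ≈ 5750.7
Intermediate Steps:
W(d, X) = 1/(-1 + d)
((-W(-5, -3))*(-3 - 1*4) + 77)**2 = ((-1/(-1 - 5))*(-3 - 1*4) + 77)**2 = ((-1/(-6))*(-3 - 4) + 77)**2 = (-1*(-1/6)*(-7) + 77)**2 = ((1/6)*(-7) + 77)**2 = (-7/6 + 77)**2 = (455/6)**2 = 207025/36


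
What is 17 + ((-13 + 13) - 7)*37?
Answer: -242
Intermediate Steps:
17 + ((-13 + 13) - 7)*37 = 17 + (0 - 7)*37 = 17 - 7*37 = 17 - 259 = -242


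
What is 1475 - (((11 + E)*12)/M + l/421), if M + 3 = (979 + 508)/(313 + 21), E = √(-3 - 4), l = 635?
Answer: 282303852/204185 - 4008*I*√7/485 ≈ 1382.6 - 21.864*I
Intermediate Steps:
E = I*√7 (E = √(-7) = I*√7 ≈ 2.6458*I)
M = 485/334 (M = -3 + (979 + 508)/(313 + 21) = -3 + 1487/334 = 485/334 ≈ 1.4521)
1475 - (((11 + E)*12)/M + l/421) = 1475 - (((11 + I*√7)*12)/(485/334) + 635/421) = 1475 - ((132 + 12*I*√7)*(334/485) + 635*(1/421)) = 1475 - ((44088/485 + 4008*I*√7/485) + 635/421) = 1475 - (18869023/204185 + 4008*I*√7/485) = 1475 + (-18869023/204185 - 4008*I*√7/485) = 282303852/204185 - 4008*I*√7/485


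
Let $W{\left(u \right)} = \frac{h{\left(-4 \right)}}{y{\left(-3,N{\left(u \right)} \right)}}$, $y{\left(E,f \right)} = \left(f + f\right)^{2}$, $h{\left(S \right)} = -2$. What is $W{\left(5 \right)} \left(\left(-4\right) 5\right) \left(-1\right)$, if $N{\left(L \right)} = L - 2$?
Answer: $- \frac{10}{9} \approx -1.1111$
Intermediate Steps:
$N{\left(L \right)} = -2 + L$
$y{\left(E,f \right)} = 4 f^{2}$ ($y{\left(E,f \right)} = \left(2 f\right)^{2} = 4 f^{2}$)
$W{\left(u \right)} = - \frac{1}{2 \left(-2 + u\right)^{2}}$ ($W{\left(u \right)} = - \frac{2}{4 \left(-2 + u\right)^{2}} = - 2 \frac{1}{4 \left(-2 + u\right)^{2}} = - \frac{1}{2 \left(-2 + u\right)^{2}}$)
$W{\left(5 \right)} \left(\left(-4\right) 5\right) \left(-1\right) = - \frac{1}{2 \left(-2 + 5\right)^{2}} \left(\left(-4\right) 5\right) \left(-1\right) = - \frac{1}{2 \cdot 9} \left(-20\right) \left(-1\right) = \left(- \frac{1}{2}\right) \frac{1}{9} \left(-20\right) \left(-1\right) = \left(- \frac{1}{18}\right) \left(-20\right) \left(-1\right) = \frac{10}{9} \left(-1\right) = - \frac{10}{9}$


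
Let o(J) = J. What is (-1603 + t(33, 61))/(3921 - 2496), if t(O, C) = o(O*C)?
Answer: 82/285 ≈ 0.28772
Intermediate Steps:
t(O, C) = C*O (t(O, C) = O*C = C*O)
(-1603 + t(33, 61))/(3921 - 2496) = (-1603 + 61*33)/(3921 - 2496) = (-1603 + 2013)/1425 = 410*(1/1425) = 82/285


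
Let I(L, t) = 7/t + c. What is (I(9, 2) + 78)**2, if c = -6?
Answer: 22801/4 ≈ 5700.3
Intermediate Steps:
I(L, t) = -6 + 7/t (I(L, t) = 7/t - 6 = -6 + 7/t)
(I(9, 2) + 78)**2 = ((-6 + 7/2) + 78)**2 = (-5/2 + 78)**2 = (151/2)**2 = 22801/4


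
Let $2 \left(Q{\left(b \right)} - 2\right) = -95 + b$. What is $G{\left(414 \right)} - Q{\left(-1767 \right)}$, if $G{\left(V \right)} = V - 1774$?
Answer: $-431$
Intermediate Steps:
$G{\left(V \right)} = -1774 + V$
$Q{\left(b \right)} = - \frac{91}{2} + \frac{b}{2}$ ($Q{\left(b \right)} = 2 + \frac{-95 + b}{2} = 2 + \left(- \frac{95}{2} + \frac{b}{2}\right) = - \frac{91}{2} + \frac{b}{2}$)
$G{\left(414 \right)} - Q{\left(-1767 \right)} = \left(-1774 + 414\right) - \left(- \frac{91}{2} + \frac{1}{2} \left(-1767\right)\right) = -1360 - \left(- \frac{91}{2} - \frac{1767}{2}\right) = -1360 - -929 = -1360 + 929 = -431$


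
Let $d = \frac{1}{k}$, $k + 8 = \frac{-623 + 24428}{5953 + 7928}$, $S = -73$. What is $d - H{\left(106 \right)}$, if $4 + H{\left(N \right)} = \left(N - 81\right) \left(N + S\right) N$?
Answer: $- \frac{2543021753}{29081} \approx -87446.0$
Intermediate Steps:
$H{\left(N \right)} = -4 + N \left(-81 + N\right) \left(-73 + N\right)$ ($H{\left(N \right)} = -4 + \left(N - 81\right) \left(N - 73\right) N = -4 + \left(-81 + N\right) \left(-73 + N\right) N = -4 + N \left(-81 + N\right) \left(-73 + N\right)$)
$k = - \frac{29081}{4627}$ ($k = -8 + \frac{-623 + 24428}{5953 + 7928} = -8 + \frac{23805}{13881} = -8 + 23805 \cdot \frac{1}{13881} = -8 + \frac{7935}{4627} = - \frac{29081}{4627} \approx -6.2851$)
$d = - \frac{4627}{29081}$ ($d = \frac{1}{- \frac{29081}{4627}} = - \frac{4627}{29081} \approx -0.15911$)
$d - H{\left(106 \right)} = - \frac{4627}{29081} - \left(-4 + 106^{3} - 154 \cdot 106^{2} + 5913 \cdot 106\right) = - \frac{4627}{29081} - \left(-4 + 1191016 - 1730344 + 626778\right) = - \frac{4627}{29081} - 87446 = - \frac{2543021753}{29081}$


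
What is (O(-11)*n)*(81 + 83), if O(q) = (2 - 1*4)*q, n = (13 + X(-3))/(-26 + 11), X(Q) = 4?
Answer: -61336/15 ≈ -4089.1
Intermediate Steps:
n = -17/15 (n = (13 + 4)/(-26 + 11) = 17/(-15) = 17*(-1/15) = -17/15 ≈ -1.1333)
O(q) = -2*q (O(q) = (2 - 4)*q = -2*q)
(O(-11)*n)*(81 + 83) = (-2*(-11)*(-17/15))*(81 + 83) = (22*(-17/15))*164 = -374/15*164 = -61336/15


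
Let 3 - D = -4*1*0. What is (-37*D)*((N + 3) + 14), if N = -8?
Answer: -999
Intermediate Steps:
D = 3 (D = 3 - (-4*1)*0 = 3 - (-4)*0 = 3 - 1*0 = 3 + 0 = 3)
(-37*D)*((N + 3) + 14) = (-37*3)*((-8 + 3) + 14) = -111*(-5 + 14) = -111*9 = -999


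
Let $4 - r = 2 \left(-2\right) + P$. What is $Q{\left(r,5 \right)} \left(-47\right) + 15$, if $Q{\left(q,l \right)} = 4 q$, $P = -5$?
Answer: $-2429$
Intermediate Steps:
$r = 13$ ($r = 4 - \left(2 \left(-2\right) - 5\right) = 4 - \left(-4 - 5\right) = 4 - -9 = 4 + 9 = 13$)
$Q{\left(r,5 \right)} \left(-47\right) + 15 = 4 \cdot 13 \left(-47\right) + 15 = 52 \left(-47\right) + 15 = -2444 + 15 = -2429$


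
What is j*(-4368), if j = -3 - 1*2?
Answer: 21840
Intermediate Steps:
j = -5 (j = -3 - 2 = -5)
j*(-4368) = -5*(-4368) = 21840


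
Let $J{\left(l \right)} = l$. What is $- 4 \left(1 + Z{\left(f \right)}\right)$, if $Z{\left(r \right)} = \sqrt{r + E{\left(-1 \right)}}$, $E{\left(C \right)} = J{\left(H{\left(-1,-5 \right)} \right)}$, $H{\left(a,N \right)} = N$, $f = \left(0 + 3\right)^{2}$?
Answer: $-12$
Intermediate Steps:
$f = 9$ ($f = 3^{2} = 9$)
$E{\left(C \right)} = -5$
$Z{\left(r \right)} = \sqrt{-5 + r}$ ($Z{\left(r \right)} = \sqrt{r - 5} = \sqrt{-5 + r}$)
$- 4 \left(1 + Z{\left(f \right)}\right) = - 4 \left(1 + \sqrt{-5 + 9}\right) = - 4 \left(1 + \sqrt{4}\right) = - 4 \left(1 + 2\right) = \left(-4\right) 3 = -12$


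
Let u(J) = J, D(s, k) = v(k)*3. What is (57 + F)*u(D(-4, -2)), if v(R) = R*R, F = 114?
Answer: 2052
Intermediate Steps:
v(R) = R**2
D(s, k) = 3*k**2 (D(s, k) = k**2*3 = 3*k**2)
(57 + F)*u(D(-4, -2)) = (57 + 114)*(3*(-2)**2) = 171*(3*4) = 171*12 = 2052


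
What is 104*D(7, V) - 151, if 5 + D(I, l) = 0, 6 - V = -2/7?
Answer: -671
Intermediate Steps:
V = 44/7 (V = 6 - (-2)/7 = 6 - 1*(-2/7) = 6 + 2/7 = 44/7 ≈ 6.2857)
D(I, l) = -5 (D(I, l) = -5 + 0 = -5)
104*D(7, V) - 151 = 104*(-5) - 151 = -520 - 151 = -671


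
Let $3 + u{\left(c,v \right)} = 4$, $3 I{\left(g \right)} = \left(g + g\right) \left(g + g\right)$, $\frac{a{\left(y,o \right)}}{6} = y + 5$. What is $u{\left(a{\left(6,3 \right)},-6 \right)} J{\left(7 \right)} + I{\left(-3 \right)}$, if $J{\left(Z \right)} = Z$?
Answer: $19$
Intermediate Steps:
$a{\left(y,o \right)} = 30 + 6 y$ ($a{\left(y,o \right)} = 6 \left(y + 5\right) = 6 \left(5 + y\right) = 30 + 6 y$)
$I{\left(g \right)} = \frac{4 g^{2}}{3}$ ($I{\left(g \right)} = \frac{\left(g + g\right) \left(g + g\right)}{3} = \frac{2 g 2 g}{3} = \frac{4 g^{2}}{3}$)
$u{\left(c,v \right)} = 1$ ($u{\left(c,v \right)} = -3 + 4 = 1$)
$u{\left(a{\left(6,3 \right)},-6 \right)} J{\left(7 \right)} + I{\left(-3 \right)} = 1 \cdot 7 + \frac{4 \left(-3\right)^{2}}{3} = 7 + \frac{4}{3} \cdot 9 = 7 + 12 = 19$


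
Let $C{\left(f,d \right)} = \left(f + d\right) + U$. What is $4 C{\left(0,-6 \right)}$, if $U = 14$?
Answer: $32$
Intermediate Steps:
$C{\left(f,d \right)} = 14 + d + f$ ($C{\left(f,d \right)} = \left(f + d\right) + 14 = \left(d + f\right) + 14 = 14 + d + f$)
$4 C{\left(0,-6 \right)} = 4 \left(14 - 6 + 0\right) = 4 \cdot 8 = 32$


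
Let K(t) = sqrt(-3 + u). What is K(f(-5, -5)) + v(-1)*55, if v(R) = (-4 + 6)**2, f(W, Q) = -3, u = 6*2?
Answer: 223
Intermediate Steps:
u = 12
v(R) = 4 (v(R) = 2**2 = 4)
K(t) = 3 (K(t) = sqrt(-3 + 12) = sqrt(9) = 3)
K(f(-5, -5)) + v(-1)*55 = 3 + 4*55 = 3 + 220 = 223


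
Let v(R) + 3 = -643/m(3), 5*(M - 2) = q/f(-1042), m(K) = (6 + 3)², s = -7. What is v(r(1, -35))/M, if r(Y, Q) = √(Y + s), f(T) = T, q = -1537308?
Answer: -1154015/31341492 ≈ -0.036821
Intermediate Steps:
r(Y, Q) = √(-7 + Y) (r(Y, Q) = √(Y - 7) = √(-7 + Y))
m(K) = 81 (m(K) = 9² = 81)
M = 773864/2605 (M = 2 + (-1537308/(-1042))/5 = 2 + (-1537308*(-1/1042))/5 = 2 + (⅕)*(768654/521) = 2 + 768654/2605 = 773864/2605 ≈ 297.07)
v(R) = -886/81 (v(R) = -3 - 643/81 = -886/81)
v(r(1, -35))/M = -886/(81*773864/2605) = -886/81*2605/773864 = -1154015/31341492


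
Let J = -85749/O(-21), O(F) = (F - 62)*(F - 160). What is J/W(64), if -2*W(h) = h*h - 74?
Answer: 85749/30211253 ≈ 0.0028383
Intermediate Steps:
W(h) = 37 - h²/2 (W(h) = -(h*h - 74)/2 = -(h² - 74)/2 = -(-74 + h²)/2 = 37 - h²/2)
O(F) = (-160 + F)*(-62 + F) (O(F) = (-62 + F)*(-160 + F) = (-160 + F)*(-62 + F))
J = -85749/15023 (J = -85749/(9920 + (-21)² - 222*(-21)) = -85749/(9920 + 441 + 4662) = -85749/15023 ≈ -5.7078)
J/W(64) = -85749/(15023*(37 - ½*64²)) = -85749/(15023*(37 - ½*4096)) = -85749/(15023*(37 - 2048)) = -85749/15023/(-2011) = -85749/15023*(-1/2011) = 85749/30211253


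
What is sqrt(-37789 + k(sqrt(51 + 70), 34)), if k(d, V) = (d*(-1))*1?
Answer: 30*I*sqrt(42) ≈ 194.42*I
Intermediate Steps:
k(d, V) = -d (k(d, V) = -d*1 = -d)
sqrt(-37789 + k(sqrt(51 + 70), 34)) = sqrt(-37789 - sqrt(51 + 70)) = sqrt(-37789 - sqrt(121)) = sqrt(-37789 - 1*11) = sqrt(-37789 - 11) = sqrt(-37800) = 30*I*sqrt(42)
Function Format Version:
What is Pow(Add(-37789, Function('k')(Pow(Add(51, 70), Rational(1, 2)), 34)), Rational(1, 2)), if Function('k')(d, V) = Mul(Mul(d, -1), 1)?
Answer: Mul(30, I, Pow(42, Rational(1, 2))) ≈ Mul(194.42, I)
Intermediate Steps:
Function('k')(d, V) = Mul(-1, d) (Function('k')(d, V) = Mul(Mul(-1, d), 1) = Mul(-1, d))
Pow(Add(-37789, Function('k')(Pow(Add(51, 70), Rational(1, 2)), 34)), Rational(1, 2)) = Pow(Add(-37789, Mul(-1, Pow(Add(51, 70), Rational(1, 2)))), Rational(1, 2)) = Pow(Add(-37789, Mul(-1, Pow(121, Rational(1, 2)))), Rational(1, 2)) = Pow(Add(-37789, Mul(-1, 11)), Rational(1, 2)) = Pow(Add(-37789, -11), Rational(1, 2)) = Pow(-37800, Rational(1, 2)) = Mul(30, I, Pow(42, Rational(1, 2)))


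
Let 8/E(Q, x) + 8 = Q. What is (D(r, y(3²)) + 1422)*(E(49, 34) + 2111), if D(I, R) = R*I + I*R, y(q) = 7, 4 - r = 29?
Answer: 92791248/41 ≈ 2.2632e+6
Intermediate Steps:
r = -25 (r = 4 - 1*29 = 4 - 29 = -25)
E(Q, x) = 8/(-8 + Q)
D(I, R) = 2*I*R (D(I, R) = I*R + I*R = 2*I*R)
(D(r, y(3²)) + 1422)*(E(49, 34) + 2111) = (2*(-25)*7 + 1422)*(8/(-8 + 49) + 2111) = (-350 + 1422)*(8/41 + 2111) = 1072*(8*(1/41) + 2111) = 1072*(8/41 + 2111) = 1072*(86559/41) = 92791248/41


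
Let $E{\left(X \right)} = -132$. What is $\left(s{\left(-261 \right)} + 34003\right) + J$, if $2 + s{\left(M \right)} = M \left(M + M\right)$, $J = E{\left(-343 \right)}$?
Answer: $170111$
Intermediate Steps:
$J = -132$
$s{\left(M \right)} = -2 + 2 M^{2}$ ($s{\left(M \right)} = -2 + M \left(M + M\right) = -2 + M 2 M = -2 + 2 M^{2}$)
$\left(s{\left(-261 \right)} + 34003\right) + J = \left(\left(-2 + 2 \left(-261\right)^{2}\right) + 34003\right) - 132 = \left(\left(-2 + 2 \cdot 68121\right) + 34003\right) - 132 = \left(\left(-2 + 136242\right) + 34003\right) - 132 = \left(136240 + 34003\right) - 132 = 170243 - 132 = 170111$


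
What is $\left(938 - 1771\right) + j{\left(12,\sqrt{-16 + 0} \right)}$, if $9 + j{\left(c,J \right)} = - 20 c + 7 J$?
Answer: $-1082 + 28 i \approx -1082.0 + 28.0 i$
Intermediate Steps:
$j{\left(c,J \right)} = -9 - 20 c + 7 J$ ($j{\left(c,J \right)} = -9 + \left(- 20 c + 7 J\right) = -9 - 20 c + 7 J$)
$\left(938 - 1771\right) + j{\left(12,\sqrt{-16 + 0} \right)} = \left(938 - 1771\right) - \left(249 - 7 \sqrt{-16 + 0}\right) = -833 - \left(249 - 28 i\right) = -1082 + 28 i$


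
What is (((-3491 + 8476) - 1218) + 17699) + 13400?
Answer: 34866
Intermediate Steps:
(((-3491 + 8476) - 1218) + 17699) + 13400 = ((4985 - 1218) + 17699) + 13400 = (3767 + 17699) + 13400 = 21466 + 13400 = 34866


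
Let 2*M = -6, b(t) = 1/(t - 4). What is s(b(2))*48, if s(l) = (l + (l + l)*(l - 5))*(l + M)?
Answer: -840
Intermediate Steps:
b(t) = 1/(-4 + t)
M = -3 (M = (1/2)*(-6) = -3)
s(l) = (-3 + l)*(l + 2*l*(-5 + l)) (s(l) = (l + (l + l)*(l - 5))*(l - 3) = (l + (2*l)*(-5 + l))*(-3 + l) = (l + 2*l*(-5 + l))*(-3 + l) = (-3 + l)*(l + 2*l*(-5 + l)))
s(b(2))*48 = ((27 - 15/(-4 + 2) + 2*(1/(-4 + 2))**2)/(-4 + 2))*48 = ((27 - 15/(-2) + 2*(1/(-2))**2)/(-2))*48 = -(27 - 15*(-1/2) + 2*(-1/2)**2)/2*48 = -(27 + 15/2 + 2*(1/4))/2*48 = -(27 + 15/2 + 1/2)/2*48 = -1/2*35*48 = -35/2*48 = -840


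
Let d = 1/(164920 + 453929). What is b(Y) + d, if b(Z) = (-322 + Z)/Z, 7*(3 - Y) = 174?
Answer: 55169248/3506811 ≈ 15.732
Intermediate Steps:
Y = -153/7 (Y = 3 - ⅐*174 = 3 - 174/7 = -153/7 ≈ -21.857)
b(Z) = (-322 + Z)/Z
d = 1/618849 ≈ 1.6159e-6
b(Y) + d = (-322 - 153/7)/(-153/7) + 1/618849 = -7/153*(-2407/7) + 1/618849 = 2407/153 + 1/618849 = 55169248/3506811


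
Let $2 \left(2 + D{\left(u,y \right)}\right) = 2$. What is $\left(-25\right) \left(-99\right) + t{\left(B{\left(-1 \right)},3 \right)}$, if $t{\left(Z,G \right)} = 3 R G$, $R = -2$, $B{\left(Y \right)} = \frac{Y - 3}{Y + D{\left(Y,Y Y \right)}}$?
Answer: $2457$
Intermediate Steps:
$D{\left(u,y \right)} = -1$ ($D{\left(u,y \right)} = -2 + \frac{1}{2} \cdot 2 = -2 + 1 = -1$)
$B{\left(Y \right)} = \frac{-3 + Y}{-1 + Y}$ ($B{\left(Y \right)} = \frac{Y - 3}{Y - 1} = \frac{-3 + Y}{-1 + Y}$)
$t{\left(Z,G \right)} = - 6 G$ ($t{\left(Z,G \right)} = 3 \left(-2\right) G = - 6 G$)
$\left(-25\right) \left(-99\right) + t{\left(B{\left(-1 \right)},3 \right)} = \left(-25\right) \left(-99\right) - 18 = 2475 - 18 = 2457$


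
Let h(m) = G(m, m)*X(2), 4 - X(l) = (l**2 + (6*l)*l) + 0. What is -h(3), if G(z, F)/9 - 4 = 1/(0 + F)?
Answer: 936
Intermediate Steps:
G(z, F) = 36 + 9/F (G(z, F) = 36 + 9/(0 + F) = 36 + 9/F)
X(l) = 4 - 7*l**2 (X(l) = 4 - ((l**2 + (6*l)*l) + 0) = 4 - ((l**2 + 6*l**2) + 0) = 4 - (7*l**2 + 0) = 4 - 7*l**2)
h(m) = -864 - 216/m (h(m) = (36 + 9/m)*(4 - 7*2**2) = (36 + 9/m)*(4 - 7*4) = (36 + 9/m)*(4 - 28) = (36 + 9/m)*(-24) = -864 - 216/m)
-h(3) = -(-864 - 216/3) = -(-864 - 216*1/3) = -(-864 - 72) = -1*(-936) = 936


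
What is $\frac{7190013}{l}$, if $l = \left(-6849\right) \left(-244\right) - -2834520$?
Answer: $\frac{2396671}{1501892} \approx 1.5958$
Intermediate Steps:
$l = 4505676$ ($l = 1671156 + 2834520 = 4505676$)
$\frac{7190013}{l} = \frac{7190013}{4505676} = 7190013 \cdot \frac{1}{4505676} = \frac{2396671}{1501892}$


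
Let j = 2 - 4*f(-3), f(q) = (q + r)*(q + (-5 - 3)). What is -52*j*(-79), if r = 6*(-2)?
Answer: -2703064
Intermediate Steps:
r = -12
f(q) = (-12 + q)*(-8 + q) (f(q) = (q - 12)*(q + (-5 - 3)) = (-12 + q)*(q - 8) = (-12 + q)*(-8 + q))
j = -658 (j = 2 - 4*(96 + (-3)² - 20*(-3)) = 2 - 4*(96 + 9 + 60) = 2 - 4*165 = 2 - 660 = -658)
-52*j*(-79) = -52*(-658)*(-79) = 34216*(-79) = -2703064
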